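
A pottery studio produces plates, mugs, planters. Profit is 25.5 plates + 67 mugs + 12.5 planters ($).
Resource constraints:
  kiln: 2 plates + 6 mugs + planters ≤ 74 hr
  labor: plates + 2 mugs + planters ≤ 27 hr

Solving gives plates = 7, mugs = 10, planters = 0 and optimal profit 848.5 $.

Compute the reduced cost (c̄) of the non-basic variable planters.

-5

Check each constraint at x*: kiln 74/74 (tight); labor 27/27 (tight).
Dual feasibility on the basic columns requires 2·y_kiln + 1·y_labor = 25.5, 6·y_kiln + 2·y_labor = 67.
→ y_kiln = 8 and y_labor = 9.5.
Reduced cost of planters: c₃ − yᵀa₃ = 12.5 − (8·1 + 9.5·1) = 12.5 − 17.5 = -5.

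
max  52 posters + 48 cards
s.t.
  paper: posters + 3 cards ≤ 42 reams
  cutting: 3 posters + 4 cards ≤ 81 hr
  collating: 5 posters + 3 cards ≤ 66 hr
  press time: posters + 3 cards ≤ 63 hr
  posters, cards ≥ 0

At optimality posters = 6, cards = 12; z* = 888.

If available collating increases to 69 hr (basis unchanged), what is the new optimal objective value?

Check each constraint at x*: paper 42/42 (tight); cutting 66/81 (slack 15); collating 66/66 (tight); press time 42/63 (slack 21).
By complementary slackness, y = 0 for the non-binding constraints.
Dual feasibility on the basic columns requires 1·y_paper + 5·y_collating = 52, 3·y_paper + 3·y_collating = 48.
This yields shadow prices y_paper = 7, y_collating = 9.
Δz = y_collating·Δb = 9 × (3) = 27, so new z* = 888 + 27 = 915.

915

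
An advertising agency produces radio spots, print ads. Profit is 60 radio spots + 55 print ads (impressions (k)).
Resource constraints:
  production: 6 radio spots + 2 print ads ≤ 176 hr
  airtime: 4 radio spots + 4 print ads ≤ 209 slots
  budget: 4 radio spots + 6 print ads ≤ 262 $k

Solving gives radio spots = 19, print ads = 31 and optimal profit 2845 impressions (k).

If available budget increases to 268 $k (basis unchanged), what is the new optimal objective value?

At the optimum: production uses 176 of 176 (binding); airtime uses 200 of 209 (slack = 9); budget uses 262 of 262 (binding).
Since airtime is not tight, its dual is 0.
Dual feasibility on the basic columns requires 6·y_production + 4·y_budget = 60, 2·y_production + 6·y_budget = 55.
→ y_production = 5 and y_budget = 7.5.
Δz = y_budget·Δb = 7.5 × (6) = 45, so new z* = 2845 + 45 = 2890.

2890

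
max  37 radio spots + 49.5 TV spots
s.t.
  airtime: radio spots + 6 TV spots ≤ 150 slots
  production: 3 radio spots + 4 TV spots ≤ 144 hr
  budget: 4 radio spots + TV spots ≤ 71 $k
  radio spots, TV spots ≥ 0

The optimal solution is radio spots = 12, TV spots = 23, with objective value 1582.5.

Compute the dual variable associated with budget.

7.5

Check each constraint at x*: airtime 150/150 (tight); production 128/144 (slack 16); budget 71/71 (tight).
Since production is not tight, its dual is 0.
From A_Bᵀ y = c: 1·y_airtime + 4·y_budget = 37; 6·y_airtime + 1·y_budget = 49.5.
→ y_airtime = 7 and y_budget = 7.5.
Shadow price of budget = 7.5.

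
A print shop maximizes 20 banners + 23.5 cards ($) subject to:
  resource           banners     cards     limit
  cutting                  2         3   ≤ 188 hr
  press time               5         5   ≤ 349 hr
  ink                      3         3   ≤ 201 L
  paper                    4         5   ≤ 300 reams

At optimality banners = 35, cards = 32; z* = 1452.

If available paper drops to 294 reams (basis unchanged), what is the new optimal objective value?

1431

At the optimum: cutting uses 166 of 188 (slack = 22); press time uses 335 of 349 (slack = 14); ink uses 201 of 201 (binding); paper uses 300 of 300 (binding).
By complementary slackness, y = 0 for the non-binding constraints.
The binding rows give the dual system: 3·y_ink + 4·y_paper = 20 and 3·y_ink + 5·y_paper = 23.5.
→ y_ink = 2 and y_paper = 3.5.
Δz = y_paper·Δb = 3.5 × (-6) = -21, so new z* = 1452 − 21 = 1431.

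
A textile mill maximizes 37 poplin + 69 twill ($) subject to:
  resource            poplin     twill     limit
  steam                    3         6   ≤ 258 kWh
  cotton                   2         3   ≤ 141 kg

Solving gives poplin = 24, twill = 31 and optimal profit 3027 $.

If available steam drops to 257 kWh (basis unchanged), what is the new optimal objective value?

Both steam and cotton are binding at x*.
From A_Bᵀ y = c: 3·y_steam + 2·y_cotton = 37; 6·y_steam + 3·y_cotton = 69.
→ y_steam = 9 and y_cotton = 5.
Δz = y_steam·Δb = 9 × (-1) = -9, so new z* = 3027 − 9 = 3018.

3018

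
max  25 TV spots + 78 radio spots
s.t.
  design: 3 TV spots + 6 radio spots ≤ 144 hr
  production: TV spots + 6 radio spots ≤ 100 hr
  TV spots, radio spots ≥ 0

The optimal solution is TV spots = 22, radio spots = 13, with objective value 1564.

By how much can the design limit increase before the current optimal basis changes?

156

Binding constraints: design, production. The basis is B = [[3,6],[1,6]] with det 12.
Per unit increase in design, x* moves by d = (0.5, -0.0833).
The basis stays optimal until radio spots reaches 0; allowable increase = 156 hr.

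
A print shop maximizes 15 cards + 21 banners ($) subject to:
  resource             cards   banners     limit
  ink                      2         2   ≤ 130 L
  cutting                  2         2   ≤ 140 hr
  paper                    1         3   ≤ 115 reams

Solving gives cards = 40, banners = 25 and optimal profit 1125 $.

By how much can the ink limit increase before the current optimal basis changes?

Binding constraints: ink, paper. The basis is B = [[2,2],[1,3]] with det 4.
Per unit increase in ink, x* moves by d = (0.75, -0.25).
The basis stays optimal until cutting becomes binding; allowable increase = 10 L.

10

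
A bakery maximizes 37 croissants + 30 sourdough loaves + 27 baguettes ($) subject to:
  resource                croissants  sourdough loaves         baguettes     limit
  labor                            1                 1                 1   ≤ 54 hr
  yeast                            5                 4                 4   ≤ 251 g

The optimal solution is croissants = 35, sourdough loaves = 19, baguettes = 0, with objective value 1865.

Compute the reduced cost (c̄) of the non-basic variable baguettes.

At the optimum: labor uses 54 of 54 (binding); yeast uses 251 of 251 (binding).
Dual feasibility on the basic columns requires 1·y_labor + 5·y_yeast = 37, 1·y_labor + 4·y_yeast = 30.
→ y_labor = 2 and y_yeast = 7.
Reduced cost of baguettes: c₃ − yᵀa₃ = 27 − (2·1 + 7·4) = 27 − 30 = -3.

-3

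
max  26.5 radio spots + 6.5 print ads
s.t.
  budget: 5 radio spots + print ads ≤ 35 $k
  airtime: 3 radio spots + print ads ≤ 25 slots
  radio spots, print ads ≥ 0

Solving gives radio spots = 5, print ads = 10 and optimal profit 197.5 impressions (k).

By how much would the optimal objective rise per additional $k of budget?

Check each constraint at x*: budget 35/35 (tight); airtime 25/25 (tight).
The binding rows give the dual system: 5·y_budget + 3·y_airtime = 26.5 and 1·y_budget + 1·y_airtime = 6.5.
This yields shadow prices y_budget = 3.5, y_airtime = 3.
Shadow price of budget = 3.5.

3.5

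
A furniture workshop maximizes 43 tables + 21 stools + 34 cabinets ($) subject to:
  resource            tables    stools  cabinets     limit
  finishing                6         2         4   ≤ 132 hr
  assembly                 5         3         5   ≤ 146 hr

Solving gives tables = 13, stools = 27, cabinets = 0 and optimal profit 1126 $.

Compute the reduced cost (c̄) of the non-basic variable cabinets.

-3

Both finishing and assembly are binding at x*.
Dual feasibility on the basic columns requires 6·y_finishing + 5·y_assembly = 43, 2·y_finishing + 3·y_assembly = 21.
→ y_finishing = 3 and y_assembly = 5.
Reduced cost of cabinets: c₃ − yᵀa₃ = 34 − (3·4 + 5·5) = 34 − 37 = -3.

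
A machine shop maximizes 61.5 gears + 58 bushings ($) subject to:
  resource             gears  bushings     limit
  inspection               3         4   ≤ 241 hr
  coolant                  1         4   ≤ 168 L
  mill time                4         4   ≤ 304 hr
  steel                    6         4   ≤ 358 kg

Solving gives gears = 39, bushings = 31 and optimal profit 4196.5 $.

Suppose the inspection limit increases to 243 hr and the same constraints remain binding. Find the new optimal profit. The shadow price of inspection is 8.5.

4213.5

Δb = 2, so new z* = 4196.5 + (8.5)·(2) = 4196.5 + 17 = 4213.5.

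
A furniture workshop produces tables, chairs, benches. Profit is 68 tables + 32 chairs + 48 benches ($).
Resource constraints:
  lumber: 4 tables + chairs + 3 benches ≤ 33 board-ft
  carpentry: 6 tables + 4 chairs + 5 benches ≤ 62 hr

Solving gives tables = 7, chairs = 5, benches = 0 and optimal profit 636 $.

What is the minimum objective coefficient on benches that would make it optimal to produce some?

54

Both lumber and carpentry are binding at x*.
From A_Bᵀ y = c: 4·y_lumber + 6·y_carpentry = 68; 1·y_lumber + 4·y_carpentry = 32.
→ y_lumber = 8 and y_carpentry = 6.
benches enters the basis when its profit ≥ yᵀa₃ = 8·3 + 6·5 = 54.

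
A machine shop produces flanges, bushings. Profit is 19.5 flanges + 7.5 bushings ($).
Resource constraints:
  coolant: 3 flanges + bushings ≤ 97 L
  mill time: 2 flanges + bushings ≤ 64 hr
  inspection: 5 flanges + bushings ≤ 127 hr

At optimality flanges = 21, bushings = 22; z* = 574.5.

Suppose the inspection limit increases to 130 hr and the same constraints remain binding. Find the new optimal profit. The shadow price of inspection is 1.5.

579

Δb = 3, so new z* = 574.5 + (1.5)·(3) = 574.5 + 4.5 = 579.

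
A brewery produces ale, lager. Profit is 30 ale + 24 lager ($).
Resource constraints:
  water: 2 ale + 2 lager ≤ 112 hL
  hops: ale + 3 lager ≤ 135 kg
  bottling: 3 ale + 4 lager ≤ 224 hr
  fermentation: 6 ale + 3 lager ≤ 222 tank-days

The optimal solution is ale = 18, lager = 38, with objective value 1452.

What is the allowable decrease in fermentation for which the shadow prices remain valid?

4.5

Binding constraints: water, fermentation. The basis is B = [[2,2],[6,3]] with det -6.
Per unit decrease in fermentation, x* moves by d = (-0.3333, 0.3333).
The basis stays optimal until hops becomes binding; allowable decrease = 4.5 tank-days.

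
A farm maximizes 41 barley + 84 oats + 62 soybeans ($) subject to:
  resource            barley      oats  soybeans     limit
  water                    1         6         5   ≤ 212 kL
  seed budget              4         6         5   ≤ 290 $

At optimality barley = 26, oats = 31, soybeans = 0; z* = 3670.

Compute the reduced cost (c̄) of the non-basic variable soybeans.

Check each constraint at x*: water 212/212 (tight); seed budget 290/290 (tight).
Dual feasibility on the basic columns requires 1·y_water + 4·y_seed budget = 41, 6·y_water + 6·y_seed budget = 84.
Solving: y_water = 5, y_seed budget = 9.
Reduced cost of soybeans: c₃ − yᵀa₃ = 62 − (5·5 + 9·5) = 62 − 70 = -8.

-8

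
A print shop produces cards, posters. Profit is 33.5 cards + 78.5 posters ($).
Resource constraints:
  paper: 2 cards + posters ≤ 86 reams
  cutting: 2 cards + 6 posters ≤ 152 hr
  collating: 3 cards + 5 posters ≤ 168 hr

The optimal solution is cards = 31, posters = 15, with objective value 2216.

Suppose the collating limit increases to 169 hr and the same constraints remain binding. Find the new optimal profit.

2221.5

Binding: cutting and collating. Non-binding: paper (9 unused).
By complementary slackness, y = 0 for the non-binding constraint.
From A_Bᵀ y = c: 2·y_cutting + 3·y_collating = 33.5; 6·y_cutting + 5·y_collating = 78.5.
This yields shadow prices y_cutting = 8.5, y_collating = 5.5.
Δz = y_collating·Δb = 5.5 × (1) = 5.5, so new z* = 2216 + 5.5 = 2221.5.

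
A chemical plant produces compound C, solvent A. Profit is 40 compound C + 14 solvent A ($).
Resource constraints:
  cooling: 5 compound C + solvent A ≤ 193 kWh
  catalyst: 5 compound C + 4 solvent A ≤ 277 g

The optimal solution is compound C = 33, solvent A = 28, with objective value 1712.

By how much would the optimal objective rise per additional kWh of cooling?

6

At the optimum: cooling uses 193 of 193 (binding); catalyst uses 277 of 277 (binding).
From A_Bᵀ y = c: 5·y_cooling + 5·y_catalyst = 40; 1·y_cooling + 4·y_catalyst = 14.
Solving: y_cooling = 6, y_catalyst = 2.
Shadow price of cooling = 6.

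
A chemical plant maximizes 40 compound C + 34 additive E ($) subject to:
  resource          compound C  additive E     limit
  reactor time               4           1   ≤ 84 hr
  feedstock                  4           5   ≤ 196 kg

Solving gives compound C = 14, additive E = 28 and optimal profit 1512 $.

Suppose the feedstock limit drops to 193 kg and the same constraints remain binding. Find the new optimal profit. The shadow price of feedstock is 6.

1494

Δb = -3, so new z* = 1512 + (6)·(-3) = 1512 − 18 = 1494.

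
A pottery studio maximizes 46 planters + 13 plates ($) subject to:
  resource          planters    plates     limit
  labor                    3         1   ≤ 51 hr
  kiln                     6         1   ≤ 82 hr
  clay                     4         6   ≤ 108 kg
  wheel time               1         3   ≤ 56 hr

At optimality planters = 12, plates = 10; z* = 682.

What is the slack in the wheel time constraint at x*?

14

wheel time used = 1·12 + 3·10 = 42; slack = 56 − 42 = 14.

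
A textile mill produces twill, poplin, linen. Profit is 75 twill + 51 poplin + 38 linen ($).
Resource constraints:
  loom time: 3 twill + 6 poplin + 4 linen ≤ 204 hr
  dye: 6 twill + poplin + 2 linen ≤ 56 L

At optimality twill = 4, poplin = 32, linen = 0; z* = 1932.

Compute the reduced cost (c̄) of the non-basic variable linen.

-8

At the optimum: loom time uses 204 of 204 (binding); dye uses 56 of 56 (binding).
From A_Bᵀ y = c: 3·y_loom time + 6·y_dye = 75; 6·y_loom time + 1·y_dye = 51.
This yields shadow prices y_loom time = 7, y_dye = 9.
Reduced cost of linen: c₃ − yᵀa₃ = 38 − (7·4 + 9·2) = 38 − 46 = -8.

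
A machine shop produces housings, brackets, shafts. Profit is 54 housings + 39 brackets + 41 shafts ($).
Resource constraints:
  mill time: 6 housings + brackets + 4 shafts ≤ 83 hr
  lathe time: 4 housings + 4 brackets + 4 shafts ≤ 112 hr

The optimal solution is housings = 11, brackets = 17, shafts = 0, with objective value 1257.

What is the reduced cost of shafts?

-7

At the optimum: mill time uses 83 of 83 (binding); lathe time uses 112 of 112 (binding).
Dual feasibility on the basic columns requires 6·y_mill time + 4·y_lathe time = 54, 1·y_mill time + 4·y_lathe time = 39.
This yields shadow prices y_mill time = 3, y_lathe time = 9.
Reduced cost of shafts: c₃ − yᵀa₃ = 41 − (3·4 + 9·4) = 41 − 48 = -7.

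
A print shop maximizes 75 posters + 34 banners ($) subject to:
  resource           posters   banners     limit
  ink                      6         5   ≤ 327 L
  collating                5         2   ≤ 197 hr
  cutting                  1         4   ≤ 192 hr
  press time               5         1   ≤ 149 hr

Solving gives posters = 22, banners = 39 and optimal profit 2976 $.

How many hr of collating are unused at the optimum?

collating used = 5·22 + 2·39 = 188; slack = 197 − 188 = 9.

9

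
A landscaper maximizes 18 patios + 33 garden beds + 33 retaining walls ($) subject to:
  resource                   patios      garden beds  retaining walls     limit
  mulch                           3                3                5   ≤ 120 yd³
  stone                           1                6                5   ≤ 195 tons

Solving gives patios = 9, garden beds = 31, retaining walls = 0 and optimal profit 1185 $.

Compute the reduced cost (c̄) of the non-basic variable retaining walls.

Check each constraint at x*: mulch 120/120 (tight); stone 195/195 (tight).
From A_Bᵀ y = c: 3·y_mulch + 1·y_stone = 18; 3·y_mulch + 6·y_stone = 33.
→ y_mulch = 5 and y_stone = 3.
Reduced cost of retaining walls: c₃ − yᵀa₃ = 33 − (5·5 + 3·5) = 33 − 40 = -7.

-7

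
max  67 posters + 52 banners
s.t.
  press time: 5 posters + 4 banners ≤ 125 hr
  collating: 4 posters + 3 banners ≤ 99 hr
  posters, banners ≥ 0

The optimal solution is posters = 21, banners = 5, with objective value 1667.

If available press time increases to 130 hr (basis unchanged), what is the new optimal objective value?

1702

Check each constraint at x*: press time 125/125 (tight); collating 99/99 (tight).
From A_Bᵀ y = c: 5·y_press time + 4·y_collating = 67; 4·y_press time + 3·y_collating = 52.
Solving: y_press time = 7, y_collating = 8.
Δz = y_press time·Δb = 7 × (5) = 35, so new z* = 1667 + 35 = 1702.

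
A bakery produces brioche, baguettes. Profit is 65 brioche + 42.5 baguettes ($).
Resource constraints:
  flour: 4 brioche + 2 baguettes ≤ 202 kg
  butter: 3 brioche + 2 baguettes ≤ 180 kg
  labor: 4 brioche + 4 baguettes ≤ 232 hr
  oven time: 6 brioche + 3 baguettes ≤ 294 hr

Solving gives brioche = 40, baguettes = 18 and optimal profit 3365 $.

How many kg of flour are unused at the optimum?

flour used = 4·40 + 2·18 = 196; slack = 202 − 196 = 6.

6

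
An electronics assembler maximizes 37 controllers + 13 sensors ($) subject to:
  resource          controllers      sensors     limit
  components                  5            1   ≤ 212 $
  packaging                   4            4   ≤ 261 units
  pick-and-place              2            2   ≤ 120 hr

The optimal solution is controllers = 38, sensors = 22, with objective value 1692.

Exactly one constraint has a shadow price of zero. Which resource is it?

packaging

components: 212/212 (binding)
packaging: 240/261 (slack 21)
pick-and-place: 120/120 (binding)
By complementary slackness, a constraint with positive slack has shadow price 0 → packaging.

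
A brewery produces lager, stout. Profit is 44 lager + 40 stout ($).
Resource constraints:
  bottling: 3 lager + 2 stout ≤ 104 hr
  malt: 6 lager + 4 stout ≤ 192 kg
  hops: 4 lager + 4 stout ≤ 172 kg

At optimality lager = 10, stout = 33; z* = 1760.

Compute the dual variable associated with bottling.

At the optimum: bottling uses 96 of 104 (slack = 8); malt uses 192 of 192 (binding); hops uses 172 of 172 (binding).
By complementary slackness, y = 0 for the non-binding constraint.
Dual feasibility on the basic columns requires 6·y_malt + 4·y_hops = 44, 4·y_malt + 4·y_hops = 40.
→ y_malt = 2 and y_hops = 8.
Shadow price of bottling = 0.

0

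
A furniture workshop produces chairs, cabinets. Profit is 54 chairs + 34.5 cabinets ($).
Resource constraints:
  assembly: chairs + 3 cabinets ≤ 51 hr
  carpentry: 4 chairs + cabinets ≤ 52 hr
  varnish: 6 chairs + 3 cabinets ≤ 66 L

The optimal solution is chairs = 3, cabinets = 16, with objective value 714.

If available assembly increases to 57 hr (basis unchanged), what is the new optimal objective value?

732

At the optimum: assembly uses 51 of 51 (binding); carpentry uses 28 of 52 (slack = 24); varnish uses 66 of 66 (binding).
Since carpentry is not tight, its dual is 0.
From A_Bᵀ y = c: 1·y_assembly + 6·y_varnish = 54; 3·y_assembly + 3·y_varnish = 34.5.
→ y_assembly = 3 and y_varnish = 8.5.
Δz = y_assembly·Δb = 3 × (6) = 18, so new z* = 714 + 18 = 732.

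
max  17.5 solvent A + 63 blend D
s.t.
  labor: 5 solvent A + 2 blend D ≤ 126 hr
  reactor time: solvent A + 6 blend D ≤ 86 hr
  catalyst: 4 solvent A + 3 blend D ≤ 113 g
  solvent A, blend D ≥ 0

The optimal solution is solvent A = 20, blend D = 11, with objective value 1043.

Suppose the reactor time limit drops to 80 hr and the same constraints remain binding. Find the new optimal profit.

Check each constraint at x*: labor 122/126 (slack 4); reactor time 86/86 (tight); catalyst 113/113 (tight).
Slack constraints have shadow price 0 (complementary slackness).
Dual feasibility on the basic columns requires 1·y_reactor time + 4·y_catalyst = 17.5, 6·y_reactor time + 3·y_catalyst = 63.
This yields shadow prices y_reactor time = 9.5, y_catalyst = 2.
Δz = y_reactor time·Δb = 9.5 × (-6) = -57, so new z* = 1043 − 57 = 986.

986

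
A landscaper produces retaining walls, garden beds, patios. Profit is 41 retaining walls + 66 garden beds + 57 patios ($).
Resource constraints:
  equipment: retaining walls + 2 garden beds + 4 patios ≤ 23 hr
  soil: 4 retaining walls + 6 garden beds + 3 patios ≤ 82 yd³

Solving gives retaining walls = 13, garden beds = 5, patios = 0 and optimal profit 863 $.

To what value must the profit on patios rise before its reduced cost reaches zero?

Both equipment and soil are binding at x*.
The binding rows give the dual system: 1·y_equipment + 4·y_soil = 41 and 2·y_equipment + 6·y_soil = 66.
→ y_equipment = 9 and y_soil = 8.
patios enters the basis when its profit ≥ yᵀa₃ = 9·4 + 8·3 = 60.

60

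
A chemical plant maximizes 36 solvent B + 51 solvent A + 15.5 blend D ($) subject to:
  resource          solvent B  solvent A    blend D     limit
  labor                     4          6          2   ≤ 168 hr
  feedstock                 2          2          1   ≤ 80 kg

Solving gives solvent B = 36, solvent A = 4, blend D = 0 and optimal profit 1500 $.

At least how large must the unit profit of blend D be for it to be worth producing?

18

Both labor and feedstock are binding at x*.
The binding rows give the dual system: 4·y_labor + 2·y_feedstock = 36 and 6·y_labor + 2·y_feedstock = 51.
Solving: y_labor = 7.5, y_feedstock = 3.
blend D enters the basis when its profit ≥ yᵀa₃ = 7.5·2 + 3·1 = 18.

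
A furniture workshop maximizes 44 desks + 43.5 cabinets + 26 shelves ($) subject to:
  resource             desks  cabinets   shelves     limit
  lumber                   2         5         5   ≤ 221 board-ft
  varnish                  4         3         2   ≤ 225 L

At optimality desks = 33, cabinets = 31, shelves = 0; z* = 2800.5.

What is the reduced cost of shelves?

Both lumber and varnish are binding at x*.
From A_Bᵀ y = c: 2·y_lumber + 4·y_varnish = 44; 5·y_lumber + 3·y_varnish = 43.5.
Solving: y_lumber = 3, y_varnish = 9.5.
Reduced cost of shelves: c₃ − yᵀa₃ = 26 − (3·5 + 9.5·2) = 26 − 34 = -8.

-8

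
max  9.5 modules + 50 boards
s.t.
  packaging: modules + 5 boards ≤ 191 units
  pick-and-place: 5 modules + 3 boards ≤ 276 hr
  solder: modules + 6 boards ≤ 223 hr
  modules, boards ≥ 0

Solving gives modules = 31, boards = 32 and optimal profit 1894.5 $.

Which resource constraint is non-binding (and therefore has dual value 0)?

packaging: 191/191 (binding)
pick-and-place: 251/276 (slack 25)
solder: 223/223 (binding)
By complementary slackness, a constraint with positive slack has shadow price 0 → pick-and-place.

pick-and-place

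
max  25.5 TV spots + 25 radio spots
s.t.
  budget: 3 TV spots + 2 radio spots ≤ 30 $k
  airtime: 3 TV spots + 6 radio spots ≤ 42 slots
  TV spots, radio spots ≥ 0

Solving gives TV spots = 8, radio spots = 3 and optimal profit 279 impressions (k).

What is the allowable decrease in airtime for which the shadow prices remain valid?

Binding constraints: budget, airtime. The basis is B = [[3,2],[3,6]] with det 12.
Per unit decrease in airtime, x* moves by d = (0.1667, -0.25).
The basis stays optimal until radio spots reaches 0; allowable decrease = 12 slots.

12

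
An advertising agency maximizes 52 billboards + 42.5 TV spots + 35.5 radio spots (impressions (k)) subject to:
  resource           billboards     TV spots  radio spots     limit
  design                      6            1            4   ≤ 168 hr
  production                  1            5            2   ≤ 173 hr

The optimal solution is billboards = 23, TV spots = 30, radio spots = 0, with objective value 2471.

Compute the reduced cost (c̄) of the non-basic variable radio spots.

Check each constraint at x*: design 168/168 (tight); production 173/173 (tight).
From A_Bᵀ y = c: 6·y_design + 1·y_production = 52; 1·y_design + 5·y_production = 42.5.
Solving: y_design = 7.5, y_production = 7.
Reduced cost of radio spots: c₃ − yᵀa₃ = 35.5 − (7.5·4 + 7·2) = 35.5 − 44 = -8.5.

-8.5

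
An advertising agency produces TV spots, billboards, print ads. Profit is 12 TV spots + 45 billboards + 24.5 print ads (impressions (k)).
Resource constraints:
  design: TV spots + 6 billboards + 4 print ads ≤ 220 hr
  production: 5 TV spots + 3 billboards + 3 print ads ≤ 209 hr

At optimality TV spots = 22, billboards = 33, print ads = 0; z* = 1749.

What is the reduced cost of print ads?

-6.5

Check each constraint at x*: design 220/220 (tight); production 209/209 (tight).
The binding rows give the dual system: 1·y_design + 5·y_production = 12 and 6·y_design + 3·y_production = 45.
→ y_design = 7 and y_production = 1.
Reduced cost of print ads: c₃ − yᵀa₃ = 24.5 − (7·4 + 1·3) = 24.5 − 31 = -6.5.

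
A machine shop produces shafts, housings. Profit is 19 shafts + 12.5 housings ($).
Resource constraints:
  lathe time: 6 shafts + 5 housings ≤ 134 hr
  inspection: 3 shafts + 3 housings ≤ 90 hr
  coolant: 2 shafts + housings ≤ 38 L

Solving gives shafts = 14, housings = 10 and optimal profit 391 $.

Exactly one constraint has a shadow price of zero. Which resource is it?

lathe time: 134/134 (binding)
inspection: 72/90 (slack 18)
coolant: 38/38 (binding)
By complementary slackness, a constraint with positive slack has shadow price 0 → inspection.

inspection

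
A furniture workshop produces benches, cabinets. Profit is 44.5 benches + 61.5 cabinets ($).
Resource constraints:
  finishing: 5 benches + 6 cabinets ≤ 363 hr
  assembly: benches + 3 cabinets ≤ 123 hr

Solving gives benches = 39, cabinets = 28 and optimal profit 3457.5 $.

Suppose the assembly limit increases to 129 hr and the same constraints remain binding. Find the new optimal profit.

3484.5

Both finishing and assembly are binding at x*.
From A_Bᵀ y = c: 5·y_finishing + 1·y_assembly = 44.5; 6·y_finishing + 3·y_assembly = 61.5.
→ y_finishing = 8 and y_assembly = 4.5.
Δz = y_assembly·Δb = 4.5 × (6) = 27, so new z* = 3457.5 + 27 = 3484.5.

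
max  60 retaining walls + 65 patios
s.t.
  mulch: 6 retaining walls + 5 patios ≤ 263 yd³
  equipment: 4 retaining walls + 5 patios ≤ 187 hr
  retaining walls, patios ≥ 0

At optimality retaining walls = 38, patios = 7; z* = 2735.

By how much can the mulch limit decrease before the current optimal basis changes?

76

Binding constraints: mulch, equipment. The basis is B = [[6,5],[4,5]] with det 10.
Per unit decrease in mulch, x* moves by d = (-0.5, 0.4).
The basis stays optimal until retaining walls reaches 0; allowable decrease = 76 yd³.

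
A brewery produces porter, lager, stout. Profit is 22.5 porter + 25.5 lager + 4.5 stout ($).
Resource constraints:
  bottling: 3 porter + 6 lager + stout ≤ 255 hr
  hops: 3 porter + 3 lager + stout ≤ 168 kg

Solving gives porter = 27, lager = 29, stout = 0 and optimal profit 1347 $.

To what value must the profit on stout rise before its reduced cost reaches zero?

Both bottling and hops are binding at x*.
The binding rows give the dual system: 3·y_bottling + 3·y_hops = 22.5 and 6·y_bottling + 3·y_hops = 25.5.
→ y_bottling = 1 and y_hops = 6.5.
stout enters the basis when its profit ≥ yᵀa₃ = 1·1 + 6.5·1 = 7.5.

7.5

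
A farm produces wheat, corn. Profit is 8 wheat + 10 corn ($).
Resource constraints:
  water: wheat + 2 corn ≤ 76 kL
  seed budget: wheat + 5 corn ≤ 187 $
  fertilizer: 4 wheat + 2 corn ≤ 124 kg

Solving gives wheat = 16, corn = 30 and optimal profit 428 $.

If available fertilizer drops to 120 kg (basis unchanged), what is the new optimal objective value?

424

Binding: water and fertilizer. Non-binding: seed budget (21 unused).
By complementary slackness, y = 0 for the non-binding constraint.
From A_Bᵀ y = c: 1·y_water + 4·y_fertilizer = 8; 2·y_water + 2·y_fertilizer = 10.
This yields shadow prices y_water = 4, y_fertilizer = 1.
Δz = y_fertilizer·Δb = 1 × (-4) = -4, so new z* = 428 − 4 = 424.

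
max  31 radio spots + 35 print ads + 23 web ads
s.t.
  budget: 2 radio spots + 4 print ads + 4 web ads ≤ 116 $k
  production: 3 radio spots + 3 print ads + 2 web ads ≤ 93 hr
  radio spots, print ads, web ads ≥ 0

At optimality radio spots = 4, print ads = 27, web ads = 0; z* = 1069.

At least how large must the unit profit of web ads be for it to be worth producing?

At the optimum: budget uses 116 of 116 (binding); production uses 93 of 93 (binding).
Dual feasibility on the basic columns requires 2·y_budget + 3·y_production = 31, 4·y_budget + 3·y_production = 35.
This yields shadow prices y_budget = 2, y_production = 9.
web ads enters the basis when its profit ≥ yᵀa₃ = 2·4 + 9·2 = 26.

26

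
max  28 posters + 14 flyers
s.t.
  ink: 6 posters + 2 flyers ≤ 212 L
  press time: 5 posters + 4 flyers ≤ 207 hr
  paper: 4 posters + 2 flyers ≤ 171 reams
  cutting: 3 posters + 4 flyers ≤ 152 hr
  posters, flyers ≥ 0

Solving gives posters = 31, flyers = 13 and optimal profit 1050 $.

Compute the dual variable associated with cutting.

Check each constraint at x*: ink 212/212 (tight); press time 207/207 (tight); paper 150/171 (slack 21); cutting 145/152 (slack 7).
Slack constraints have shadow price 0 (complementary slackness).
The binding rows give the dual system: 6·y_ink + 5·y_press time = 28 and 2·y_ink + 4·y_press time = 14.
This yields shadow prices y_ink = 3, y_press time = 2.
Shadow price of cutting = 0.

0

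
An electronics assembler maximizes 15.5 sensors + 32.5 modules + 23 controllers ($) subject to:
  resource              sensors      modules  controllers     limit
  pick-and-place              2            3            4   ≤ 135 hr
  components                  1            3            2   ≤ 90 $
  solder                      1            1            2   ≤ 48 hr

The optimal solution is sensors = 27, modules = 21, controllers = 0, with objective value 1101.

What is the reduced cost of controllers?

-8

At the optimum: pick-and-place uses 117 of 135 (slack = 18); components uses 90 of 90 (binding); solder uses 48 of 48 (binding).
By complementary slackness, y = 0 for the non-binding constraint.
The binding rows give the dual system: 1·y_components + 1·y_solder = 15.5 and 3·y_components + 1·y_solder = 32.5.
→ y_components = 8.5 and y_solder = 7.
Reduced cost of controllers: c₃ − yᵀa₃ = 23 − (8.5·2 + 7·2) = 23 − 31 = -8.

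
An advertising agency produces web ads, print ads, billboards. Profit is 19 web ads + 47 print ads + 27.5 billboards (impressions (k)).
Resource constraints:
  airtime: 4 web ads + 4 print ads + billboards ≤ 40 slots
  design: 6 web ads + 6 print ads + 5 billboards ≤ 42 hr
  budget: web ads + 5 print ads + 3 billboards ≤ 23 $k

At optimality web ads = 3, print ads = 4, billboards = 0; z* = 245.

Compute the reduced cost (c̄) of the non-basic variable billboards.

Check each constraint at x*: airtime 28/40 (slack 12); design 42/42 (tight); budget 23/23 (tight).
Since airtime is not tight, its dual is 0.
Dual feasibility on the basic columns requires 6·y_design + 1·y_budget = 19, 6·y_design + 5·y_budget = 47.
Solving: y_design = 2, y_budget = 7.
Reduced cost of billboards: c₃ − yᵀa₃ = 27.5 − (2·5 + 7·3) = 27.5 − 31 = -3.5.

-3.5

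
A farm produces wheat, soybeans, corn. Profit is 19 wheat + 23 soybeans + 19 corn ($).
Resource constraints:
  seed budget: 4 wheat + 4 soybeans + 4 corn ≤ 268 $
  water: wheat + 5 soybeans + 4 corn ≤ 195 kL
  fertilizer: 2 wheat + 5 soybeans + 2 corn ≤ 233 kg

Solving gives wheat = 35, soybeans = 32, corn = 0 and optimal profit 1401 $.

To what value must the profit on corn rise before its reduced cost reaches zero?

22

Binding: seed budget and water. Non-binding: fertilizer (3 unused).
Since fertilizer is not tight, its dual is 0.
The binding rows give the dual system: 4·y_seed budget + 1·y_water = 19 and 4·y_seed budget + 5·y_water = 23.
Solving: y_seed budget = 4.5, y_water = 1.
corn enters the basis when its profit ≥ yᵀa₃ = 4.5·4 + 1·4 = 22.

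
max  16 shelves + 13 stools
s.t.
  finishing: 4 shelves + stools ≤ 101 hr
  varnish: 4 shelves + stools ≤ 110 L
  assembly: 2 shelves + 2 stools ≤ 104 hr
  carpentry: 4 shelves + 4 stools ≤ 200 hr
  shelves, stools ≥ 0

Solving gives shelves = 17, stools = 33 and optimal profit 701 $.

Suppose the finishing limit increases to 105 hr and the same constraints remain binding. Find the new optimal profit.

705

At the optimum: finishing uses 101 of 101 (binding); varnish uses 101 of 110 (slack = 9); assembly uses 100 of 104 (slack = 4); carpentry uses 200 of 200 (binding).
Since varnish, assembly are not tight, their duals are 0.
The binding rows give the dual system: 4·y_finishing + 4·y_carpentry = 16 and 1·y_finishing + 4·y_carpentry = 13.
→ y_finishing = 1 and y_carpentry = 3.
Δz = y_finishing·Δb = 1 × (4) = 4, so new z* = 701 + 4 = 705.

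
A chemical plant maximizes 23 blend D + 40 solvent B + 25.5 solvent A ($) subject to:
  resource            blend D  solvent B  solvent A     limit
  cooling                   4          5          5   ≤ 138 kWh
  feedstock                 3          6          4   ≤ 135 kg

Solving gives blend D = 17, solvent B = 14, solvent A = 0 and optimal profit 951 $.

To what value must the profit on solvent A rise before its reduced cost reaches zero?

30

Check each constraint at x*: cooling 138/138 (tight); feedstock 135/135 (tight).
From A_Bᵀ y = c: 4·y_cooling + 3·y_feedstock = 23; 5·y_cooling + 6·y_feedstock = 40.
This yields shadow prices y_cooling = 2, y_feedstock = 5.
solvent A enters the basis when its profit ≥ yᵀa₃ = 2·5 + 5·4 = 30.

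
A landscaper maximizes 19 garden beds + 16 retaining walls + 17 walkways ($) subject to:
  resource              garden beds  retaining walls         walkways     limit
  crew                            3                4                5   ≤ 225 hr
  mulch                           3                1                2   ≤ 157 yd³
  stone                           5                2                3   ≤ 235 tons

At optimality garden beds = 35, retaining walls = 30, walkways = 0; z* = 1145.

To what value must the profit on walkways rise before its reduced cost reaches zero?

Binding: crew and stone. Non-binding: mulch (22 unused).
Slack constraints have shadow price 0 (complementary slackness).
Dual feasibility on the basic columns requires 3·y_crew + 5·y_stone = 19, 4·y_crew + 2·y_stone = 16.
Solving: y_crew = 3, y_stone = 2.
walkways enters the basis when its profit ≥ yᵀa₃ = 3·5 + 2·3 = 21.

21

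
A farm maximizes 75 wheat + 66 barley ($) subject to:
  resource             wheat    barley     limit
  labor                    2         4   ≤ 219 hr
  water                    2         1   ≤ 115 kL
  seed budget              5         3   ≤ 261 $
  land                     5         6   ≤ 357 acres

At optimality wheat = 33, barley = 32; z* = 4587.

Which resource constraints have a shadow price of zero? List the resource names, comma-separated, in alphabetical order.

labor, water

labor: 194/219 (slack 25)
water: 98/115 (slack 17)
seed budget: 261/261 (binding)
land: 357/357 (binding)
By complementary slackness, a constraint with positive slack has shadow price 0 → labor, water.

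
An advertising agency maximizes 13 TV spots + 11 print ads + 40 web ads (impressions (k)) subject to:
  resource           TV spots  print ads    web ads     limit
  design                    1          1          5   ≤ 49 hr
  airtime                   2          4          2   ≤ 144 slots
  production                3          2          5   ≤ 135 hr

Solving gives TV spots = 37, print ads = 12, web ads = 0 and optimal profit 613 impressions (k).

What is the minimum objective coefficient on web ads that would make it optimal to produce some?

Binding: design and production. Non-binding: airtime (22 unused).
Since airtime is not tight, its dual is 0.
Dual feasibility on the basic columns requires 1·y_design + 3·y_production = 13, 1·y_design + 2·y_production = 11.
Solving: y_design = 7, y_production = 2.
web ads enters the basis when its profit ≥ yᵀa₃ = 7·5 + 2·5 = 45.

45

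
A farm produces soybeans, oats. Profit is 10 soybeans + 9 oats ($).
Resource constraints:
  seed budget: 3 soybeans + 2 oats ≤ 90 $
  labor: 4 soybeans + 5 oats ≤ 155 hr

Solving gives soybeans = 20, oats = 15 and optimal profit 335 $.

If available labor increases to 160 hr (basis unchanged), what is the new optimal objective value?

At the optimum: seed budget uses 90 of 90 (binding); labor uses 155 of 155 (binding).
The binding rows give the dual system: 3·y_seed budget + 4·y_labor = 10 and 2·y_seed budget + 5·y_labor = 9.
This yields shadow prices y_seed budget = 2, y_labor = 1.
Δz = y_labor·Δb = 1 × (5) = 5, so new z* = 335 + 5 = 340.

340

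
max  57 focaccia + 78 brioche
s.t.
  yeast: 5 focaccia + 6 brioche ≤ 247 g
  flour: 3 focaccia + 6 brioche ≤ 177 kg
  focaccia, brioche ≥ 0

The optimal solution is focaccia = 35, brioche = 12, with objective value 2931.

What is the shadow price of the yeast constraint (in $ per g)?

Check each constraint at x*: yeast 247/247 (tight); flour 177/177 (tight).
From A_Bᵀ y = c: 5·y_yeast + 3·y_flour = 57; 6·y_yeast + 6·y_flour = 78.
→ y_yeast = 9 and y_flour = 4.
Shadow price of yeast = 9.

9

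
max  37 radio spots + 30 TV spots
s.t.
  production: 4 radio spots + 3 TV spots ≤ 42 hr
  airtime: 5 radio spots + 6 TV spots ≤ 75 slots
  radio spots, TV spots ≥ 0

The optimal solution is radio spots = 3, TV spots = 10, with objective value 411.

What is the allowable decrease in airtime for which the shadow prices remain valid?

Binding constraints: production, airtime. The basis is B = [[4,3],[5,6]] with det 9.
Per unit decrease in airtime, x* moves by d = (0.3333, -0.4444).
The basis stays optimal until TV spots reaches 0; allowable decrease = 22.5 slots.

22.5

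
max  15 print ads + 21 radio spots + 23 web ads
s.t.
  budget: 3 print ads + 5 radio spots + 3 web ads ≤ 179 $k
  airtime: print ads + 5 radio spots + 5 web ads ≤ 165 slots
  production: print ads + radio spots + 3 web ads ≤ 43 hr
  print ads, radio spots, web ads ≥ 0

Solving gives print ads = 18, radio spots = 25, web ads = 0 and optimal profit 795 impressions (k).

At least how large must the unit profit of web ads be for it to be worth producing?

27

Check each constraint at x*: budget 179/179 (tight); airtime 143/165 (slack 22); production 43/43 (tight).
By complementary slackness, y = 0 for the non-binding constraint.
From A_Bᵀ y = c: 3·y_budget + 1·y_production = 15; 5·y_budget + 1·y_production = 21.
→ y_budget = 3 and y_production = 6.
web ads enters the basis when its profit ≥ yᵀa₃ = 3·3 + 6·3 = 27.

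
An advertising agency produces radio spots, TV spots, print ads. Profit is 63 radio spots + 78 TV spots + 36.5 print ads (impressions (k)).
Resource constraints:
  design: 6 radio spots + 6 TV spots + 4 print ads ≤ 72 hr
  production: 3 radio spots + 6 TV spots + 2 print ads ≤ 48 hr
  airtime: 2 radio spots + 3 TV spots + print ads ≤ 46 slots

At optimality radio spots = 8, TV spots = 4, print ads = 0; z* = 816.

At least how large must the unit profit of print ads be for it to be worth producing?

Check each constraint at x*: design 72/72 (tight); production 48/48 (tight); airtime 28/46 (slack 18).
By complementary slackness, y = 0 for the non-binding constraint.
From A_Bᵀ y = c: 6·y_design + 3·y_production = 63; 6·y_design + 6·y_production = 78.
→ y_design = 8 and y_production = 5.
print ads enters the basis when its profit ≥ yᵀa₃ = 8·4 + 5·2 = 42.

42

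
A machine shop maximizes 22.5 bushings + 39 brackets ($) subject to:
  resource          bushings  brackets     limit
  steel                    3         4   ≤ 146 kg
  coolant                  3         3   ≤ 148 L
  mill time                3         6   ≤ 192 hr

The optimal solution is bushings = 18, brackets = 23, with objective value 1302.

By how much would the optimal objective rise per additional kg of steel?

At the optimum: steel uses 146 of 146 (binding); coolant uses 123 of 148 (slack = 25); mill time uses 192 of 192 (binding).
Slack constraints have shadow price 0 (complementary slackness).
From A_Bᵀ y = c: 3·y_steel + 3·y_mill time = 22.5; 4·y_steel + 6·y_mill time = 39.
This yields shadow prices y_steel = 3, y_mill time = 4.5.
Shadow price of steel = 3.

3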